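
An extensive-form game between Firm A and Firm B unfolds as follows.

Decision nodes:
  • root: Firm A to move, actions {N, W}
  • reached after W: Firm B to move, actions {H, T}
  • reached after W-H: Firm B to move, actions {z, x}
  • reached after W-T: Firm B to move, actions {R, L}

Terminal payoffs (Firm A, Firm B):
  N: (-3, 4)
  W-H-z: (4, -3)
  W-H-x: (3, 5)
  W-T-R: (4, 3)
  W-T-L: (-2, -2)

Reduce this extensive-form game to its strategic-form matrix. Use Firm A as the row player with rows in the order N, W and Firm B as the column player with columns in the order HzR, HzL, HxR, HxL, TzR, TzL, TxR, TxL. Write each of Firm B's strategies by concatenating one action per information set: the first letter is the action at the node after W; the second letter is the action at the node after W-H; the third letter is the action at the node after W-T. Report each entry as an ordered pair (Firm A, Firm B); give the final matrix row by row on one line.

N: (-3,4) (-3,4) (-3,4) (-3,4) (-3,4) (-3,4) (-3,4) (-3,4) | W: (4,-3) (4,-3) (3,5) (3,5) (4,3) (-2,-2) (4,3) (-2,-2)

          HzR      HzL      HxR      HxL      TzR      TzL      TxR      TxL
   N   (-3,4)   (-3,4)   (-3,4)   (-3,4)   (-3,4)   (-3,4)   (-3,4)   (-3,4)
   W   (4,-3)   (4,-3)    (3,5)    (3,5)    (4,3)  (-2,-2)    (4,3)  (-2,-2)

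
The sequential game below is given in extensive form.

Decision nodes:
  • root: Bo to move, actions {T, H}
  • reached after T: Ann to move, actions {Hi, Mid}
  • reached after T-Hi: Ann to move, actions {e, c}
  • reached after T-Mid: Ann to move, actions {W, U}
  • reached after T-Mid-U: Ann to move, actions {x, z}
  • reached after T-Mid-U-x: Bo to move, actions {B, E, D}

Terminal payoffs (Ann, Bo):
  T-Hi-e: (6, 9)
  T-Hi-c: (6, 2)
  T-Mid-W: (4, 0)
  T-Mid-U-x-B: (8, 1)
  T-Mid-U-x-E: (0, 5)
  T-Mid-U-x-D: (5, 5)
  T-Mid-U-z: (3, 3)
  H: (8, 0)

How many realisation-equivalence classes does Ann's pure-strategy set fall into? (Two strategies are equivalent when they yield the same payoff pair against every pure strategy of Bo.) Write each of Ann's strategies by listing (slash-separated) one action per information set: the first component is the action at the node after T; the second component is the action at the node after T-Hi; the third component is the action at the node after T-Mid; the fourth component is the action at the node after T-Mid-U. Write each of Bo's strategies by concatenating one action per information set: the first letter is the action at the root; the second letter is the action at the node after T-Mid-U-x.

Ann has 16 pure strategies: Hi/e/W/x, Hi/e/W/z, Hi/e/U/x, Hi/e/U/z, Hi/c/W/x, Hi/c/W/z, Hi/c/U/x, Hi/c/U/z, Mid/e/W/x, Mid/e/W/z, Mid/e/U/x, Mid/e/U/z, Mid/c/W/x, Mid/c/W/z, Mid/c/U/x, Mid/c/U/z. Columns: TB, TE, TD, HB, HE, HD.
{Hi/e/W/x, Hi/e/W/z, Hi/e/U/x, Hi/e/U/z} → row (6,9) (6,9) (6,9) (8,0) (8,0) (8,0)
{Hi/c/W/x, Hi/c/W/z, Hi/c/U/x, Hi/c/U/z} → row (6,2) (6,2) (6,2) (8,0) (8,0) (8,0)
{Mid/e/W/x, Mid/e/W/z, Mid/c/W/x, Mid/c/W/z} → row (4,0) (4,0) (4,0) (8,0) (8,0) (8,0)
{Mid/e/U/x, Mid/c/U/x} → row (8,1) (0,5) (5,5) (8,0) (8,0) (8,0)
{Mid/e/U/z, Mid/c/U/z} → row (3,3) (3,3) (3,3) (8,0) (8,0) (8,0)
That's 5 distinct rows out of 16 strategies.

5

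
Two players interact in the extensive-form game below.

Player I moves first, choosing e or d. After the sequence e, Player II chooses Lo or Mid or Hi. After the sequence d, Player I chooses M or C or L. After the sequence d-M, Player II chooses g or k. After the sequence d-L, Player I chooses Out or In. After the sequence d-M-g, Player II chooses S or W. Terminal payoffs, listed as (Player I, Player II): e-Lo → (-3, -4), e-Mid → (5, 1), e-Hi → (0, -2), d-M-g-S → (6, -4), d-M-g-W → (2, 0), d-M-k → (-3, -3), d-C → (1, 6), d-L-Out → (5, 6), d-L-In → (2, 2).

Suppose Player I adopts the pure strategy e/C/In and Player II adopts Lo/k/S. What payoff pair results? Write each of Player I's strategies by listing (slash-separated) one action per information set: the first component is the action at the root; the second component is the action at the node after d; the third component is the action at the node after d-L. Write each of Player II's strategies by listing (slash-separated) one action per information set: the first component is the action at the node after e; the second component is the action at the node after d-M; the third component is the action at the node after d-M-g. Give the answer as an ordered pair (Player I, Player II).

Trace the play path from the root:
  Player I plays e
  Player II plays Lo at [e]
→ terminal payoff (-3, -4).
(Player I's choice at the node after d is never reached on this path, so it doesn't affect the outcome.)

(-3, -4)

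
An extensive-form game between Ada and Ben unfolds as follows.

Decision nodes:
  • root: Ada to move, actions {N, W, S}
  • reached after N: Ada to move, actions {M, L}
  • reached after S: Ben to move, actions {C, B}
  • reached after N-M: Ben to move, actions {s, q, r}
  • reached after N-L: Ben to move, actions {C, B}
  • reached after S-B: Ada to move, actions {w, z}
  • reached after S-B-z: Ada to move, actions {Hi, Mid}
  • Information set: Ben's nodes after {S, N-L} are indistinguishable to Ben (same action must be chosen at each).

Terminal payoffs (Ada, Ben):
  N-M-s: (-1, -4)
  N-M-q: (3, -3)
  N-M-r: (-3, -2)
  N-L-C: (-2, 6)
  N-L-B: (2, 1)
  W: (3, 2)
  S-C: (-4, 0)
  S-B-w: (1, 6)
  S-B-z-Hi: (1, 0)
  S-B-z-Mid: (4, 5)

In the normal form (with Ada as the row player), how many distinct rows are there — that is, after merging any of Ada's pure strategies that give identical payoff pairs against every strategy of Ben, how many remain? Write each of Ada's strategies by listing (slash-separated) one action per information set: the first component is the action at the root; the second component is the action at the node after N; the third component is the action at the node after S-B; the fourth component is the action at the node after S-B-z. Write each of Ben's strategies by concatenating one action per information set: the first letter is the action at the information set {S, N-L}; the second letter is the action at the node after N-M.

6

Ada has 24 pure strategies: N/M/w/Hi, N/M/w/Mid, N/M/z/Hi, N/M/z/Mid, N/L/w/Hi, N/L/w/Mid, N/L/z/Hi, N/L/z/Mid, W/M/w/Hi, W/M/w/Mid, W/M/z/Hi, W/M/z/Mid, W/L/w/Hi, W/L/w/Mid, W/L/z/Hi, W/L/z/Mid, S/M/w/Hi, S/M/w/Mid, S/M/z/Hi, S/M/z/Mid, S/L/w/Hi, S/L/w/Mid, S/L/z/Hi, S/L/z/Mid. Columns: Cs, Cq, Cr, Bs, Bq, Br.
{N/M/w/Hi, N/M/w/Mid, N/M/z/Hi, N/M/z/Mid} → row (-1,-4) (3,-3) (-3,-2) (-1,-4) (3,-3) (-3,-2)
{N/L/w/Hi, N/L/w/Mid, N/L/z/Hi, N/L/z/Mid} → row (-2,6) (-2,6) (-2,6) (2,1) (2,1) (2,1)
{W/M/w/Hi, W/M/w/Mid, W/M/z/Hi, W/M/z/Mid, W/L/w/Hi, W/L/w/Mid, W/L/z/Hi, W/L/z/Mid} → row (3,2) (3,2) (3,2) (3,2) (3,2) (3,2)
{S/M/w/Hi, S/M/w/Mid, S/L/w/Hi, S/L/w/Mid} → row (-4,0) (-4,0) (-4,0) (1,6) (1,6) (1,6)
{S/M/z/Hi, S/L/z/Hi} → row (-4,0) (-4,0) (-4,0) (1,0) (1,0) (1,0)
{S/M/z/Mid, S/L/z/Mid} → row (-4,0) (-4,0) (-4,0) (4,5) (4,5) (4,5)
That's 6 distinct rows out of 24 strategies.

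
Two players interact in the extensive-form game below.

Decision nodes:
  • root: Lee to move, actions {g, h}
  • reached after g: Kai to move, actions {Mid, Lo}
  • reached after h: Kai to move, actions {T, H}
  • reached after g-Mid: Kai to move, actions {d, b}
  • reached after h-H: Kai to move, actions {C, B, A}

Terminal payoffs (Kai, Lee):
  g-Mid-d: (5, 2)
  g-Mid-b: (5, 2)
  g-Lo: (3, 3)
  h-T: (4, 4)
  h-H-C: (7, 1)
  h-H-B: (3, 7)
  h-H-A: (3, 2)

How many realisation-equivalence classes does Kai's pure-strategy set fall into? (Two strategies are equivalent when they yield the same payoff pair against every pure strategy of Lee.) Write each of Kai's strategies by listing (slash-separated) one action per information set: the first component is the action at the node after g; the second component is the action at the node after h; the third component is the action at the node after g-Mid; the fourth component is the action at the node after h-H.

8

Kai has 24 pure strategies: Mid/T/d/C, Mid/T/d/B, Mid/T/d/A, Mid/T/b/C, Mid/T/b/B, Mid/T/b/A, Mid/H/d/C, Mid/H/d/B, Mid/H/d/A, Mid/H/b/C, Mid/H/b/B, Mid/H/b/A, Lo/T/d/C, Lo/T/d/B, Lo/T/d/A, Lo/T/b/C, Lo/T/b/B, Lo/T/b/A, Lo/H/d/C, Lo/H/d/B, Lo/H/d/A, Lo/H/b/C, Lo/H/b/B, Lo/H/b/A. Columns: g, h.
{Mid/T/d/C, Mid/T/d/B, Mid/T/d/A, Mid/T/b/C, Mid/T/b/B, Mid/T/b/A} → row (5,2) (4,4)
{Mid/H/d/C, Mid/H/b/C} → row (5,2) (7,1)
{Mid/H/d/B, Mid/H/b/B} → row (5,2) (3,7)
{Mid/H/d/A, Mid/H/b/A} → row (5,2) (3,2)
{Lo/T/d/C, Lo/T/d/B, Lo/T/d/A, Lo/T/b/C, Lo/T/b/B, Lo/T/b/A} → row (3,3) (4,4)
{Lo/H/d/C, Lo/H/b/C} → row (3,3) (7,1)
{Lo/H/d/B, Lo/H/b/B} → row (3,3) (3,7)
{Lo/H/d/A, Lo/H/b/A} → row (3,3) (3,2)
That's 8 distinct rows out of 24 strategies.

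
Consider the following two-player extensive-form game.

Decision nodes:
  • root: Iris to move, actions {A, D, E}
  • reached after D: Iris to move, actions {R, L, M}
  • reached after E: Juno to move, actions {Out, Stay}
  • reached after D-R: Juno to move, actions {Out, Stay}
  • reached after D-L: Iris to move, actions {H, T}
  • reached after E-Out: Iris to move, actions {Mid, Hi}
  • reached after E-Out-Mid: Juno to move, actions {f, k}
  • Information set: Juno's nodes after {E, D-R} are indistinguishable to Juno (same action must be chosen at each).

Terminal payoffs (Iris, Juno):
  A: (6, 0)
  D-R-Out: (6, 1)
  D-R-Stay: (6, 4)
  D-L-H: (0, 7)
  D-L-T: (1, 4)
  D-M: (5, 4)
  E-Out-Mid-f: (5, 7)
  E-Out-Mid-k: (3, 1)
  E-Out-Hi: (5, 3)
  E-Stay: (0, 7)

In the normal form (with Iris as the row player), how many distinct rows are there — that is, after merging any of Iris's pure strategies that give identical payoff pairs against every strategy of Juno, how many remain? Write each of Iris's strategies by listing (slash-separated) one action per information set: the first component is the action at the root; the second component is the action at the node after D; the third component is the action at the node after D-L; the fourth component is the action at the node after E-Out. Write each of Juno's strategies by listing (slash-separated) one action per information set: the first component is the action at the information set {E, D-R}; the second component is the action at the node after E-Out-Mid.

7

Iris has 36 pure strategies: A/R/H/Mid, A/R/H/Hi, A/R/T/Mid, A/R/T/Hi, A/L/H/Mid, A/L/H/Hi, A/L/T/Mid, A/L/T/Hi, A/M/H/Mid, A/M/H/Hi, A/M/T/Mid, A/M/T/Hi, D/R/H/Mid, D/R/H/Hi, D/R/T/Mid, D/R/T/Hi, D/L/H/Mid, D/L/H/Hi, D/L/T/Mid, D/L/T/Hi, D/M/H/Mid, D/M/H/Hi, D/M/T/Mid, D/M/T/Hi, E/R/H/Mid, E/R/H/Hi, E/R/T/Mid, E/R/T/Hi, E/L/H/Mid, E/L/H/Hi, E/L/T/Mid, E/L/T/Hi, E/M/H/Mid, E/M/H/Hi, E/M/T/Mid, E/M/T/Hi. Columns: Out/f, Out/k, Stay/f, Stay/k.
{A/R/H/Mid, A/R/H/Hi, A/R/T/Mid, A/R/T/Hi, A/L/H/Mid, A/L/H/Hi, A/L/T/Mid, A/L/T/Hi, A/M/H/Mid, A/M/H/Hi, A/M/T/Mid, A/M/T/Hi} → row (6,0) (6,0) (6,0) (6,0)
{D/R/H/Mid, D/R/H/Hi, D/R/T/Mid, D/R/T/Hi} → row (6,1) (6,1) (6,4) (6,4)
{D/L/H/Mid, D/L/H/Hi} → row (0,7) (0,7) (0,7) (0,7)
{D/L/T/Mid, D/L/T/Hi} → row (1,4) (1,4) (1,4) (1,4)
{D/M/H/Mid, D/M/H/Hi, D/M/T/Mid, D/M/T/Hi} → row (5,4) (5,4) (5,4) (5,4)
{E/R/H/Mid, E/R/T/Mid, E/L/H/Mid, E/L/T/Mid, E/M/H/Mid, E/M/T/Mid} → row (5,7) (3,1) (0,7) (0,7)
{E/R/H/Hi, E/R/T/Hi, E/L/H/Hi, E/L/T/Hi, E/M/H/Hi, E/M/T/Hi} → row (5,3) (5,3) (0,7) (0,7)
That's 7 distinct rows out of 36 strategies.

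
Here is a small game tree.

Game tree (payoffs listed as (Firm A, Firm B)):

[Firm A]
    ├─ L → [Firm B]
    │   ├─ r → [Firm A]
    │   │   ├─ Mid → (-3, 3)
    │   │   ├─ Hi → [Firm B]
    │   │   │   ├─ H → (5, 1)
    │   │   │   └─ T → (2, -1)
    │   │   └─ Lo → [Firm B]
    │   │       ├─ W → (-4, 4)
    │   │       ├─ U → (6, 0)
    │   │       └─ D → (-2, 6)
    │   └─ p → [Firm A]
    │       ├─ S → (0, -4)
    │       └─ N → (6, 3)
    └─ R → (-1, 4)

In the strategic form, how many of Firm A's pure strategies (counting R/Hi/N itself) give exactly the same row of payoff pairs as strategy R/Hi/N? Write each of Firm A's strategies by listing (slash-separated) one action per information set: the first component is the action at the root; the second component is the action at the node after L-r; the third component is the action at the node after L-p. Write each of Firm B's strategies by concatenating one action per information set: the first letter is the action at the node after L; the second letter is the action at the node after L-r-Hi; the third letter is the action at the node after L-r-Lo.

Row for R/Hi/N (columns rHW, rHU, rHD, rTW, rTU, rTD, pHW, pHU, pHD, pTW, pTU, pTD): (-1,4) (-1,4) (-1,4) (-1,4) (-1,4) (-1,4) (-1,4) (-1,4) (-1,4) (-1,4) (-1,4) (-1,4).
Under R/Hi/N, Firm A's choice at the node after L-r and at the node after L-p can never be reached regardless of what Firm B does, so varying those choices leaves every outcome unchanged.
Holding the reachable choices fixed and varying the unreachable ones freely already gives 3 × 2 = 6 equivalent strategies.
No other strategy reproduces this row, so those 6 are the full class: R/Mid/S, R/Mid/N, R/Hi/S, R/Hi/N, R/Lo/S, R/Lo/N.

6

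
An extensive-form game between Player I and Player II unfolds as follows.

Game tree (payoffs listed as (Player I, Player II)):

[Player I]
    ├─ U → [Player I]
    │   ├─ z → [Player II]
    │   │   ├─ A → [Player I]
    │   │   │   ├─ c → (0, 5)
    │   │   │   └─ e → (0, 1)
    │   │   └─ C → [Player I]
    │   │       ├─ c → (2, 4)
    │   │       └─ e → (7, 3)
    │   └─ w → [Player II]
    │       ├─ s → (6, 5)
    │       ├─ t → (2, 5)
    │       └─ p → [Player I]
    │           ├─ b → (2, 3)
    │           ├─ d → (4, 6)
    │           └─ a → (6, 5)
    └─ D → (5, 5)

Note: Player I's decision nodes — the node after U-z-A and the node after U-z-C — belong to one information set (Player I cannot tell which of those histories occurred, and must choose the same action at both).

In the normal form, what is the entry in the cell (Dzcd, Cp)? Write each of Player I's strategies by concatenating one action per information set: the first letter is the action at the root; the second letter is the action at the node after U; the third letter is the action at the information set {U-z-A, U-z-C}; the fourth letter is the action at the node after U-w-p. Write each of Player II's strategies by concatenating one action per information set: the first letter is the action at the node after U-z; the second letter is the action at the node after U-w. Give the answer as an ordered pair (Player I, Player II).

(5, 5)

Trace the play path from the root:
  Player I plays D
→ terminal payoff (5, 5).
(Player I's choice at the node after U is never reached on this path, so it doesn't affect the outcome.)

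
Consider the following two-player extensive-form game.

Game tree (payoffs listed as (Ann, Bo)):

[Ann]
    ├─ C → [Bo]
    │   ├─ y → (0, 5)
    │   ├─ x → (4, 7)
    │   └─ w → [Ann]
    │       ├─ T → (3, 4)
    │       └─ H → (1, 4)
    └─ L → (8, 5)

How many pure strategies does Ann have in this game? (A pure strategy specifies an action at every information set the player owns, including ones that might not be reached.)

4

Ann owns the root with actions {C, L} — two choices.
Ann owns the node after C-w with actions {T, H} — two choices.
A pure strategy fixes one action at each information set independently, so the count is the product 2 × 2 = 4.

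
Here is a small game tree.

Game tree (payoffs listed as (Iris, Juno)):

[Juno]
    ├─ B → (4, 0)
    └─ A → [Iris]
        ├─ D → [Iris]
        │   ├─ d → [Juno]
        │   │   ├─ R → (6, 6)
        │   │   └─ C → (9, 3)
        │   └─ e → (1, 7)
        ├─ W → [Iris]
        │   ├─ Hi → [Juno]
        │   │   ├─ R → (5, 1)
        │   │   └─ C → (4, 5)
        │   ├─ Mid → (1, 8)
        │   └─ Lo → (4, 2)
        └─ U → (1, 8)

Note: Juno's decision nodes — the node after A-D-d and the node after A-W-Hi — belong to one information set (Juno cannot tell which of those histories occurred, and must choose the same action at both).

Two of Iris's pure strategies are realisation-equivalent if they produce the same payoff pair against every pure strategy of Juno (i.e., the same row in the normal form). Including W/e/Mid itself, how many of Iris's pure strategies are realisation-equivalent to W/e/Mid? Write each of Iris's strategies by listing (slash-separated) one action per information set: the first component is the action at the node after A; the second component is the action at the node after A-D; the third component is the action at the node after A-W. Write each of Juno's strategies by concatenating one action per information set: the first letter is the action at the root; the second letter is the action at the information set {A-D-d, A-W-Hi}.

8

Row for W/e/Mid (columns BR, BC, AR, AC): (4,0) (4,0) (1,8) (1,8).
Under W/e/Mid, Iris's choice at the node after A-D can never be reached regardless of what Juno does, so varying those choices leaves every outcome unchanged.
Holding the reachable choices fixed and varying the unreachable one freely already gives 2 equivalent strategies.
Checking the remaining rows, U/d/Hi, U/d/Mid, U/d/Lo, U/e/Hi, U/e/Mid, U/e/Lo also happen to give the same payoffs in every column, bringing the total to 8: W/d/Mid, W/e/Mid, U/d/Hi, U/d/Mid, U/d/Lo, U/e/Hi, U/e/Mid, U/e/Lo.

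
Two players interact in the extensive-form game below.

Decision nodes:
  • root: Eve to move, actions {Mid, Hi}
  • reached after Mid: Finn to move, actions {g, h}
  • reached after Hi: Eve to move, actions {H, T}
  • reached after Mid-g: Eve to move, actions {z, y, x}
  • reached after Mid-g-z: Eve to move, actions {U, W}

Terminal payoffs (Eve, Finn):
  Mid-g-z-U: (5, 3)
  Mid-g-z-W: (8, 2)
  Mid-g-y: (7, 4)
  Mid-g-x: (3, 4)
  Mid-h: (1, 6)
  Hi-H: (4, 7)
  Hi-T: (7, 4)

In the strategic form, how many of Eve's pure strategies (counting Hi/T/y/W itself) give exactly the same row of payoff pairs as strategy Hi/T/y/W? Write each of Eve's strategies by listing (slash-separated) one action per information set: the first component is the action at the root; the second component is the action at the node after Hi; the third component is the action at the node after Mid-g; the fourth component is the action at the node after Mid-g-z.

6

Row for Hi/T/y/W (columns g, h): (7,4) (7,4).
Under Hi/T/y/W, Eve's choice at the node after Mid-g and at the node after Mid-g-z can never be reached regardless of what Finn does, so varying those choices leaves every outcome unchanged.
Holding the reachable choices fixed and varying the unreachable ones freely already gives 3 × 2 = 6 equivalent strategies.
No other strategy reproduces this row, so those 6 are the full class: Hi/T/z/U, Hi/T/z/W, Hi/T/y/U, Hi/T/y/W, Hi/T/x/U, Hi/T/x/W.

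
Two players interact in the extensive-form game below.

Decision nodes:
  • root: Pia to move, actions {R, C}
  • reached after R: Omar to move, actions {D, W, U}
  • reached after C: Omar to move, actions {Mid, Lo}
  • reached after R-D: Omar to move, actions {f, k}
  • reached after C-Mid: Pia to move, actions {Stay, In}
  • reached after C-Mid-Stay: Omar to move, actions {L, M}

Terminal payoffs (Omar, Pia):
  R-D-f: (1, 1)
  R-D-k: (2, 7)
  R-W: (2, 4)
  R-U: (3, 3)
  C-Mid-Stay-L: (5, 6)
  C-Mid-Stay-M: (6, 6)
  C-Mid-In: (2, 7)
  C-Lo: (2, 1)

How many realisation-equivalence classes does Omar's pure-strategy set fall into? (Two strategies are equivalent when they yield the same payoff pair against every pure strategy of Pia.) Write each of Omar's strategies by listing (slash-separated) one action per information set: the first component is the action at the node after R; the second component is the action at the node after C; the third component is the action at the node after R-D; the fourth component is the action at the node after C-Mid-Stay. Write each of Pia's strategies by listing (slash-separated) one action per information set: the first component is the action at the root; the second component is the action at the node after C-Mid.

12

Omar has 24 pure strategies: D/Mid/f/L, D/Mid/f/M, D/Mid/k/L, D/Mid/k/M, D/Lo/f/L, D/Lo/f/M, D/Lo/k/L, D/Lo/k/M, W/Mid/f/L, W/Mid/f/M, W/Mid/k/L, W/Mid/k/M, W/Lo/f/L, W/Lo/f/M, W/Lo/k/L, W/Lo/k/M, U/Mid/f/L, U/Mid/f/M, U/Mid/k/L, U/Mid/k/M, U/Lo/f/L, U/Lo/f/M, U/Lo/k/L, U/Lo/k/M. Columns: R/Stay, R/In, C/Stay, C/In.
{D/Mid/f/L} → row (1,1) (1,1) (5,6) (2,7)
{D/Mid/f/M} → row (1,1) (1,1) (6,6) (2,7)
{D/Mid/k/L} → row (2,7) (2,7) (5,6) (2,7)
{D/Mid/k/M} → row (2,7) (2,7) (6,6) (2,7)
{D/Lo/f/L, D/Lo/f/M} → row (1,1) (1,1) (2,1) (2,1)
{D/Lo/k/L, D/Lo/k/M} → row (2,7) (2,7) (2,1) (2,1)
{W/Mid/f/L, W/Mid/k/L} → row (2,4) (2,4) (5,6) (2,7)
{W/Mid/f/M, W/Mid/k/M} → row (2,4) (2,4) (6,6) (2,7)
{W/Lo/f/L, W/Lo/f/M, W/Lo/k/L, W/Lo/k/M} → row (2,4) (2,4) (2,1) (2,1)
{U/Mid/f/L, U/Mid/k/L} → row (3,3) (3,3) (5,6) (2,7)
{U/Mid/f/M, U/Mid/k/M} → row (3,3) (3,3) (6,6) (2,7)
{U/Lo/f/L, U/Lo/f/M, U/Lo/k/L, U/Lo/k/M} → row (3,3) (3,3) (2,1) (2,1)
That's 12 distinct rows out of 24 strategies.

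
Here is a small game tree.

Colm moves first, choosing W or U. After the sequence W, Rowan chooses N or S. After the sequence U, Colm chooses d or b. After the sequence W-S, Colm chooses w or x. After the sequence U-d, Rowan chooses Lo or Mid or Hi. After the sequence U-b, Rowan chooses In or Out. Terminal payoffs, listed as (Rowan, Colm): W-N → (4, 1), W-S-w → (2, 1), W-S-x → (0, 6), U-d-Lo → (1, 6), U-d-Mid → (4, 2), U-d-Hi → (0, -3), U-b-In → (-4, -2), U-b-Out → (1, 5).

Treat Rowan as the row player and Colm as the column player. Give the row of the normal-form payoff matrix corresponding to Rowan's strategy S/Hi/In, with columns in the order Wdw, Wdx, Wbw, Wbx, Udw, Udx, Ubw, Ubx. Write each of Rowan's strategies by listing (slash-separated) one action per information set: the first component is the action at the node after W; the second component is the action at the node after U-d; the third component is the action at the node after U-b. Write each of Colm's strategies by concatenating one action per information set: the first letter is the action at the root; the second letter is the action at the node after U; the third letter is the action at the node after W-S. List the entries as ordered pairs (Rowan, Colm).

vs Wdw: Colm plays W → Rowan plays S at [W] → Colm plays w at [W-S] → (2, 1)
vs Wdx: Colm plays W → Rowan plays S at [W] → Colm plays x at [W-S] → (0, 6)
vs Wbw: Colm plays W → Rowan plays S at [W] → Colm plays w at [W-S] → (2, 1)
vs Wbx: Colm plays W → Rowan plays S at [W] → Colm plays x at [W-S] → (0, 6)
vs Udw: Colm plays U → Colm plays d at [U] → Rowan plays Hi at [U-d] → (0, -3)
vs Udx: Colm plays U → Colm plays d at [U] → Rowan plays Hi at [U-d] → (0, -3)
vs Ubw: Colm plays U → Colm plays b at [U] → Rowan plays In at [U-b] → (-4, -2)
vs Ubx: Colm plays U → Colm plays b at [U] → Rowan plays In at [U-b] → (-4, -2)

(2,1) (0,6) (2,1) (0,6) (0,-3) (0,-3) (-4,-2) (-4,-2)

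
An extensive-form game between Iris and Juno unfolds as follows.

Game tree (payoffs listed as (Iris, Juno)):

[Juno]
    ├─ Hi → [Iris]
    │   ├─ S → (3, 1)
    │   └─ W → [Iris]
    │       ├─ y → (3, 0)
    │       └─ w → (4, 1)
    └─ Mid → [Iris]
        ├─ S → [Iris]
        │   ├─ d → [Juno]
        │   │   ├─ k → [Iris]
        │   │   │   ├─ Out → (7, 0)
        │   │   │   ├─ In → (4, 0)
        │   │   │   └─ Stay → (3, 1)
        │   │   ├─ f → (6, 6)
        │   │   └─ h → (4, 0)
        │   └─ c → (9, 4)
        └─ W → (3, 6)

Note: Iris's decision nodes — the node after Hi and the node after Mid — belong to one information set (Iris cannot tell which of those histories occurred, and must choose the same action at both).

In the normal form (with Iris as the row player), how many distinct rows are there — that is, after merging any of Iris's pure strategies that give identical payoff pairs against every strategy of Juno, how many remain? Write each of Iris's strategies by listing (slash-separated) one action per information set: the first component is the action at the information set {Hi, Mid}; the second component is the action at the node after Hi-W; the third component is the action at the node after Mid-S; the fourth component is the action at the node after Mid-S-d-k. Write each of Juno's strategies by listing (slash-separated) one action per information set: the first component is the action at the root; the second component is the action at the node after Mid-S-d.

Iris has 24 pure strategies: S/y/d/Out, S/y/d/In, S/y/d/Stay, S/y/c/Out, S/y/c/In, S/y/c/Stay, S/w/d/Out, S/w/d/In, S/w/d/Stay, S/w/c/Out, S/w/c/In, S/w/c/Stay, W/y/d/Out, W/y/d/In, W/y/d/Stay, W/y/c/Out, W/y/c/In, W/y/c/Stay, W/w/d/Out, W/w/d/In, W/w/d/Stay, W/w/c/Out, W/w/c/In, W/w/c/Stay. Columns: Hi/k, Hi/f, Hi/h, Mid/k, Mid/f, Mid/h.
{S/y/d/Out, S/w/d/Out} → row (3,1) (3,1) (3,1) (7,0) (6,6) (4,0)
{S/y/d/In, S/w/d/In} → row (3,1) (3,1) (3,1) (4,0) (6,6) (4,0)
{S/y/d/Stay, S/w/d/Stay} → row (3,1) (3,1) (3,1) (3,1) (6,6) (4,0)
{S/y/c/Out, S/y/c/In, S/y/c/Stay, S/w/c/Out, S/w/c/In, S/w/c/Stay} → row (3,1) (3,1) (3,1) (9,4) (9,4) (9,4)
{W/y/d/Out, W/y/d/In, W/y/d/Stay, W/y/c/Out, W/y/c/In, W/y/c/Stay} → row (3,0) (3,0) (3,0) (3,6) (3,6) (3,6)
{W/w/d/Out, W/w/d/In, W/w/d/Stay, W/w/c/Out, W/w/c/In, W/w/c/Stay} → row (4,1) (4,1) (4,1) (3,6) (3,6) (3,6)
That's 6 distinct rows out of 24 strategies.

6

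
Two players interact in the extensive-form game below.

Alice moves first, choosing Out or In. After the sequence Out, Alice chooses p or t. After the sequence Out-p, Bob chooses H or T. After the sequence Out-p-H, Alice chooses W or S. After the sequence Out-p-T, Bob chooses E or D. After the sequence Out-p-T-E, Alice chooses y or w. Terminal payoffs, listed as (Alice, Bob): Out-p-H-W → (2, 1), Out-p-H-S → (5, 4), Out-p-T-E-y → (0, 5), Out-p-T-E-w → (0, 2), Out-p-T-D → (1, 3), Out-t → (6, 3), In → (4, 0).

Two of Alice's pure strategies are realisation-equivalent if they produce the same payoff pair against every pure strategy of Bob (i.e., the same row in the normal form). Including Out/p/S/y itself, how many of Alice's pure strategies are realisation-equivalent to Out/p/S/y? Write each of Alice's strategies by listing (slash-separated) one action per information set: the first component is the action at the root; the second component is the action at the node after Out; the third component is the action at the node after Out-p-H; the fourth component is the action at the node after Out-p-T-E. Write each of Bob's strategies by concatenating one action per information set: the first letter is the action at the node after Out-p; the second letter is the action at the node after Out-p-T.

1

Row for Out/p/S/y (columns HE, HD, TE, TD): (5,4) (5,4) (0,5) (1,3).
Every one of Alice's information sets is on the play path for some reply by Bob when Alice follows Out/p/S/y.
Changing the action at any of them therefore changes at least one column, so only Out/p/S/y itself gives this row.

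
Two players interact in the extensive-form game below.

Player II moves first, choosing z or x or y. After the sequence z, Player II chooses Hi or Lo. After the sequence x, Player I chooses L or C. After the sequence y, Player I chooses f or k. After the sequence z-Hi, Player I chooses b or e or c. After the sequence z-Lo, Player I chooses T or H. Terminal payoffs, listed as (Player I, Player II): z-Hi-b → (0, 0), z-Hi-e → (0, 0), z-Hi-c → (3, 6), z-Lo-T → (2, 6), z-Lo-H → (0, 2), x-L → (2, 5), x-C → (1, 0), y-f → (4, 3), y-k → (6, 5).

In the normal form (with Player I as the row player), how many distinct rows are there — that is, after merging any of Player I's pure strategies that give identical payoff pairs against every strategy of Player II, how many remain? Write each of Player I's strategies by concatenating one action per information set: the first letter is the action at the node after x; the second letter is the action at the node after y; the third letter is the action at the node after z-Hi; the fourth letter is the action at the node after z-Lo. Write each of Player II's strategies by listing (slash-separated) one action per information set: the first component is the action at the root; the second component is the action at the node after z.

Player I has 24 pure strategies: LfbT, LfbH, LfeT, LfeH, LfcT, LfcH, LkbT, LkbH, LkeT, LkeH, LkcT, LkcH, CfbT, CfbH, CfeT, CfeH, CfcT, CfcH, CkbT, CkbH, CkeT, CkeH, CkcT, CkcH. Columns: z/Hi, z/Lo, x/Hi, x/Lo, y/Hi, y/Lo.
{LfbT, LfeT} → row (0,0) (2,6) (2,5) (2,5) (4,3) (4,3)
{LfbH, LfeH} → row (0,0) (0,2) (2,5) (2,5) (4,3) (4,3)
{LfcT} → row (3,6) (2,6) (2,5) (2,5) (4,3) (4,3)
{LfcH} → row (3,6) (0,2) (2,5) (2,5) (4,3) (4,3)
{LkbT, LkeT} → row (0,0) (2,6) (2,5) (2,5) (6,5) (6,5)
{LkbH, LkeH} → row (0,0) (0,2) (2,5) (2,5) (6,5) (6,5)
{LkcT} → row (3,6) (2,6) (2,5) (2,5) (6,5) (6,5)
{LkcH} → row (3,6) (0,2) (2,5) (2,5) (6,5) (6,5)
{CfbT, CfeT} → row (0,0) (2,6) (1,0) (1,0) (4,3) (4,3)
{CfbH, CfeH} → row (0,0) (0,2) (1,0) (1,0) (4,3) (4,3)
{CfcT} → row (3,6) (2,6) (1,0) (1,0) (4,3) (4,3)
{CfcH} → row (3,6) (0,2) (1,0) (1,0) (4,3) (4,3)
{CkbT, CkeT} → row (0,0) (2,6) (1,0) (1,0) (6,5) (6,5)
{CkbH, CkeH} → row (0,0) (0,2) (1,0) (1,0) (6,5) (6,5)
{CkcT} → row (3,6) (2,6) (1,0) (1,0) (6,5) (6,5)
{CkcH} → row (3,6) (0,2) (1,0) (1,0) (6,5) (6,5)
That's 16 distinct rows out of 24 strategies.

16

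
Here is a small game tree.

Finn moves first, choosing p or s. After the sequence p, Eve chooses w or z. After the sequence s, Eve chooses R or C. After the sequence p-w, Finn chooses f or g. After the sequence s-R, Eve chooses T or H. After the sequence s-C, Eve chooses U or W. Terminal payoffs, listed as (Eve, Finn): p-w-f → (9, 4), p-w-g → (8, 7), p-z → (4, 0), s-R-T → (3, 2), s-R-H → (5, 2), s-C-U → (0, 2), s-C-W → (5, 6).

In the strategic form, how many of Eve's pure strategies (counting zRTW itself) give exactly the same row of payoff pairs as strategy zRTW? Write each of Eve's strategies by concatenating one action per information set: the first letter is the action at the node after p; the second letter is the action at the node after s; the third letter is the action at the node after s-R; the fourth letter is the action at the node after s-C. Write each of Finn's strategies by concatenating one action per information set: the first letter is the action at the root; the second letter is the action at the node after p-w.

2

Row for zRTW (columns pf, pg, sf, sg): (4,0) (4,0) (3,2) (3,2).
Under zRTW, Eve's choice at the node after s-C can never be reached regardless of what Finn does, so varying those choices leaves every outcome unchanged.
Holding the reachable choices fixed and varying the unreachable one freely already gives 2 equivalent strategies.
No other strategy reproduces this row, so those 2 are the full class: zRTU, zRTW.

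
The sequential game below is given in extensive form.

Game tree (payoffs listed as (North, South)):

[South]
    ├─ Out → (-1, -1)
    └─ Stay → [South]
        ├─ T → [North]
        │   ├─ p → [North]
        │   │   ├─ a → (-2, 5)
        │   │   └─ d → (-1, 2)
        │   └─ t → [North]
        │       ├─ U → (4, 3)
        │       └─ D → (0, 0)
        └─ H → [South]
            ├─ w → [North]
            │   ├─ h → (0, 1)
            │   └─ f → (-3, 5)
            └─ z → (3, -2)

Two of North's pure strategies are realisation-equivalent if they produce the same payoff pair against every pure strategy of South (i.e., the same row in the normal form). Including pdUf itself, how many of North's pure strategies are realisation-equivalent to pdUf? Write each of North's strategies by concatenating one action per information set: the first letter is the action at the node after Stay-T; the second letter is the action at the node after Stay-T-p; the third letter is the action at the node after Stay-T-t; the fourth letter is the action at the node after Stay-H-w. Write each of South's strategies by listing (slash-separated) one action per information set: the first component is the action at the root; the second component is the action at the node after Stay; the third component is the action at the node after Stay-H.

Row for pdUf (columns Out/T/w, Out/T/z, Out/H/w, Out/H/z, Stay/T/w, Stay/T/z, Stay/H/w, Stay/H/z): (-1,-1) (-1,-1) (-1,-1) (-1,-1) (-1,2) (-1,2) (-3,5) (3,-2).
Under pdUf, North's choice at the node after Stay-T-t can never be reached regardless of what South does, so varying those choices leaves every outcome unchanged.
Holding the reachable choices fixed and varying the unreachable one freely already gives 2 equivalent strategies.
No other strategy reproduces this row, so those 2 are the full class: pdUf, pdDf.

2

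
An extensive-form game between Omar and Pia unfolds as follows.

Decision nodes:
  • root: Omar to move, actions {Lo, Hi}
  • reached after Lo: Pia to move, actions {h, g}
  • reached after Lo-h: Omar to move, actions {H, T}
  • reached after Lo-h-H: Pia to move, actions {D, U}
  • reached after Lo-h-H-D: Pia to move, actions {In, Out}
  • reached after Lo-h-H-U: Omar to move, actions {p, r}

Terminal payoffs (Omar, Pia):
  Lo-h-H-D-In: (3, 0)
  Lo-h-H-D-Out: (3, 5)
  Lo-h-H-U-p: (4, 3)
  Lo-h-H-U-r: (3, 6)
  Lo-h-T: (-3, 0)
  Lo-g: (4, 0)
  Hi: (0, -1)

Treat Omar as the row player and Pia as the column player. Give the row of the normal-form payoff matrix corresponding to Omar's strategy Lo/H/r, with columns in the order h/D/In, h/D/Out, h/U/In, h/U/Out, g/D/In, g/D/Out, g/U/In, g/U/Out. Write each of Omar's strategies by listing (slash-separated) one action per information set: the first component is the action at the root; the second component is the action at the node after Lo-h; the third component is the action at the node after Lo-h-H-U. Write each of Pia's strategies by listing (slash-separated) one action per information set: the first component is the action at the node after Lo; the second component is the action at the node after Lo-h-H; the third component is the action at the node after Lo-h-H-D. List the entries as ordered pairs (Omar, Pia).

vs h/D/In: Omar plays Lo → Pia plays h at [Lo] → Omar plays H at [Lo-h] → Pia plays D at [Lo-h-H] → Pia plays In at [Lo-h-H-D] → (3, 0)
vs h/D/Out: Omar plays Lo → Pia plays h at [Lo] → Omar plays H at [Lo-h] → Pia plays D at [Lo-h-H] → Pia plays Out at [Lo-h-H-D] → (3, 5)
vs h/U/In: Omar plays Lo → Pia plays h at [Lo] → Omar plays H at [Lo-h] → Pia plays U at [Lo-h-H] → Omar plays r at [Lo-h-H-U] → (3, 6)
vs h/U/Out: Omar plays Lo → Pia plays h at [Lo] → Omar plays H at [Lo-h] → Pia plays U at [Lo-h-H] → Omar plays r at [Lo-h-H-U] → (3, 6)
vs g/D/In: Omar plays Lo → Pia plays g at [Lo] → (4, 0)
vs g/D/Out: Omar plays Lo → Pia plays g at [Lo] → (4, 0)
vs g/U/In: Omar plays Lo → Pia plays g at [Lo] → (4, 0)
vs g/U/Out: Omar plays Lo → Pia plays g at [Lo] → (4, 0)

(3,0) (3,5) (3,6) (3,6) (4,0) (4,0) (4,0) (4,0)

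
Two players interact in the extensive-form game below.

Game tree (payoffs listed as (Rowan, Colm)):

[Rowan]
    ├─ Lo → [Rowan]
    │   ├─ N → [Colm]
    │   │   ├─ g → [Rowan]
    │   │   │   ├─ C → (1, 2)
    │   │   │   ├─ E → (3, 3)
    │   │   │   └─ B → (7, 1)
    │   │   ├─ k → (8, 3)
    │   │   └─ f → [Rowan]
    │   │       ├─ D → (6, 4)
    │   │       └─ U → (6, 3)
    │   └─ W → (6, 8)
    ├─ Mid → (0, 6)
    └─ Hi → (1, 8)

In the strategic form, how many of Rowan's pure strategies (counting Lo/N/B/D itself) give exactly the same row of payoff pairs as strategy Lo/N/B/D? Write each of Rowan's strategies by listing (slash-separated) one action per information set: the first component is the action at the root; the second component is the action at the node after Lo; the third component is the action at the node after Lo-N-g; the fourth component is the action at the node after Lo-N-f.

1

Row for Lo/N/B/D (columns g, k, f): (7,1) (8,3) (6,4).
Every one of Rowan's information sets is on the play path for some reply by Colm when Rowan follows Lo/N/B/D.
Changing the action at any of them therefore changes at least one column, so only Lo/N/B/D itself gives this row.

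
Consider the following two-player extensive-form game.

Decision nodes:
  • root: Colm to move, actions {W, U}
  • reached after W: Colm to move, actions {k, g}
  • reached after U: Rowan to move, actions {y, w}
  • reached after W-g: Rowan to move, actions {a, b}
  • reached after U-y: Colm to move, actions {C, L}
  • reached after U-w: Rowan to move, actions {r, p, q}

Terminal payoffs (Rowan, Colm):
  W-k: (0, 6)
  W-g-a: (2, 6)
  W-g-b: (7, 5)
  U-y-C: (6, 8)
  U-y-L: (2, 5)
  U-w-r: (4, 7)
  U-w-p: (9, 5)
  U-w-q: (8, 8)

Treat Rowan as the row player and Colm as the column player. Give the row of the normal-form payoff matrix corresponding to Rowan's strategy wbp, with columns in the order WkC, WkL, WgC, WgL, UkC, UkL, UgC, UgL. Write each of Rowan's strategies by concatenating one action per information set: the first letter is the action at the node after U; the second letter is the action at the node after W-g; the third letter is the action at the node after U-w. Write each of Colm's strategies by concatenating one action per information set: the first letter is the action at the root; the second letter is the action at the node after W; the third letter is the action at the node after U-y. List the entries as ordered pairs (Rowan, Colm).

vs WkC: Colm plays W → Colm plays k at [W] → (0, 6)
vs WkL: Colm plays W → Colm plays k at [W] → (0, 6)
vs WgC: Colm plays W → Colm plays g at [W] → Rowan plays b at [W-g] → (7, 5)
vs WgL: Colm plays W → Colm plays g at [W] → Rowan plays b at [W-g] → (7, 5)
vs UkC: Colm plays U → Rowan plays w at [U] → Rowan plays p at [U-w] → (9, 5)
vs UkL: Colm plays U → Rowan plays w at [U] → Rowan plays p at [U-w] → (9, 5)
vs UgC: Colm plays U → Rowan plays w at [U] → Rowan plays p at [U-w] → (9, 5)
vs UgL: Colm plays U → Rowan plays w at [U] → Rowan plays p at [U-w] → (9, 5)

(0,6) (0,6) (7,5) (7,5) (9,5) (9,5) (9,5) (9,5)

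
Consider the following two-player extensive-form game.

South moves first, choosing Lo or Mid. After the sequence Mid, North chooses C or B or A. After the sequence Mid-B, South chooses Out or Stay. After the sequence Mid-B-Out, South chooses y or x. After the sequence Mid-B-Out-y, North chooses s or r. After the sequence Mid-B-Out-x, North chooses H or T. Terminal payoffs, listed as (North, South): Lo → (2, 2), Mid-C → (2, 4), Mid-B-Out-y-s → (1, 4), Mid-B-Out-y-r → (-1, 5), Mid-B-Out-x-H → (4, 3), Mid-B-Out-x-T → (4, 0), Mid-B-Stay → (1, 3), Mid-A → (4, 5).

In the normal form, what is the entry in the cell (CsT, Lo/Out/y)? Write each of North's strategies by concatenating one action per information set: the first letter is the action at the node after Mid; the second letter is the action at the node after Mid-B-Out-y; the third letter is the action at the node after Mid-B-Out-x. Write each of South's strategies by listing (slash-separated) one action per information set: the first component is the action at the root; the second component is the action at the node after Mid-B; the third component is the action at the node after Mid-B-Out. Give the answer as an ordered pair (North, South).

Trace the play path from the root:
  South plays Lo
→ terminal payoff (2, 2).
(North's choice at the node after Mid is never reached on this path, so it doesn't affect the outcome.)

(2, 2)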